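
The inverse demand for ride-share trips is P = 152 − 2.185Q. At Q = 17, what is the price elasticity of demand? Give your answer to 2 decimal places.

-3.09

At Q = 17, P = 152 − 2.185(17) = 114.85.
dP/dQ = −2.185, so dQ/dP = 1/(−2.185) = -0.458.
ε = (dQ/dP)(P/Q) = (-0.458)(114.85/17).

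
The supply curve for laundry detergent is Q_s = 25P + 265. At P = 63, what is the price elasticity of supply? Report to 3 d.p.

At P = 63, Q_s = 1840.
dQ_s/dP = 25.
ε_s = (dQ_s/dP)(P/Q_s) = (25)(63/1840).

0.856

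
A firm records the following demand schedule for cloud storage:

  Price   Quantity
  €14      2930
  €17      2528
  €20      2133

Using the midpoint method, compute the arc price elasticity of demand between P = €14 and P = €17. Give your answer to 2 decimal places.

-0.76

At P = 14, Q = 2930; at P = 17, Q = 2528.
ΔQ = -402, ΔP = 3. Midpoints: P̄ = 15.50, Q̄ = 2729.0.
ε = (ΔQ/ΔP)(P̄/Q̄) = (-402/3)(15.50/2729.0).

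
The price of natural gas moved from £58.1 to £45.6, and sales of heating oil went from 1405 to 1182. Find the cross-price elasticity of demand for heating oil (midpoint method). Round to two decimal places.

0.72

ΔQ_x = 1182 − 1405 = -223; ΔP_y = 45.6 − 58.1 = -12.5.
Midpoints: P̄_y = 51.85, Q̄_x = 1293.5.
ε_xy = (ΔQ_x/ΔP_y)(P̄_y/Q̄_x) = (-223/-12.5)(51.85/1293.5).
ε_xy > 0, so the goods are substitutes.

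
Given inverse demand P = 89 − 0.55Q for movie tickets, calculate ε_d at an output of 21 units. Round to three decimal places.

At Q = 21, P = 89 − 0.55(21) = 77.45.
dP/dQ = −0.55, so dQ/dP = 1/(−0.55) = -1.818.
ε = (dQ/dP)(P/Q) = (-1.818)(77.45/21).

-6.706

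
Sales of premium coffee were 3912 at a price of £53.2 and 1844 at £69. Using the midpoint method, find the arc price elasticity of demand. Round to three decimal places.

-2.779

ΔQ = 1844 − 3912 = -2068; ΔP = 69 − 53.2 = 15.8.
Midpoints: P̄ = 61.10, Q̄ = 2878.0.
ε = (ΔQ/ΔP)(P̄/Q̄) = (-2068/15.8)(61.10/2878.0).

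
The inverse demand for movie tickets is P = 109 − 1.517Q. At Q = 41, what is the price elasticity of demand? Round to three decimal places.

At Q = 41, P = 109 − 1.517(41) = 46.80.
dP/dQ = −1.517, so dQ/dP = 1/(−1.517) = -0.659.
ε = (dQ/dP)(P/Q) = (-0.659)(46.80/41).

-0.752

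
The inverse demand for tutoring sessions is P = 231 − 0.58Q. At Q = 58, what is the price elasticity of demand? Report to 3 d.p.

-5.867

At Q = 58, P = 231 − 0.58(58) = 197.36.
dP/dQ = −0.58, so dQ/dP = 1/(−0.58) = -1.724.
ε = (dQ/dP)(P/Q) = (-1.724)(197.36/58).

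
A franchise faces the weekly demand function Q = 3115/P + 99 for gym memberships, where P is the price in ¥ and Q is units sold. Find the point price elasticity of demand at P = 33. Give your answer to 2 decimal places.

-0.49

At P = 33, Q = 193.394.
dQ/dP = −3115/P² = -2.860.
ε = (dQ/dP)(P/Q) = (-2.860)(33/193.394).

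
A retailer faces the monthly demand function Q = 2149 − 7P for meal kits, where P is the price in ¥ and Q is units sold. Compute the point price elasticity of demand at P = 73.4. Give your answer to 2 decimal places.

-0.31

At P = 73.4, Q = 1635.200.
dQ/dP = −7.
ε = (dQ/dP)(P/Q) = (-7)(73.4/1635.200).
|ε| < 1, so demand is inelastic at this price.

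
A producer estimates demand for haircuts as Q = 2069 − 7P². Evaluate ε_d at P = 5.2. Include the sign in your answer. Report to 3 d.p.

-0.201

At P = 5.2, Q = 1879.720.
dQ/dP = −14P = -72.800.
ε = (dQ/dP)(P/Q) = (-72.800)(5.2/1879.720).
|ε| < 1, so demand is inelastic at this price.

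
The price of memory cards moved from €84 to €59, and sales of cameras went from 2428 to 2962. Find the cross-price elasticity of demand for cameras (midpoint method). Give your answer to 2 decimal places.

-0.57

ΔQ_x = 2962 − 2428 = 534; ΔP_y = 59 − 84 = -25.
Midpoints: P̄_y = 71.50, Q̄_x = 2695.0.
ε_xy = (ΔQ_x/ΔP_y)(P̄_y/Q̄_x) = (534/-25)(71.50/2695.0).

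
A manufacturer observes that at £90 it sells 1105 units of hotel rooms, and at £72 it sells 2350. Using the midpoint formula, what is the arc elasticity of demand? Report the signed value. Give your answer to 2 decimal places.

-3.24

ΔQ = 2350 − 1105 = 1245; ΔP = 72 − 90 = -18.
Midpoints: P̄ = 81.00, Q̄ = 1727.5.
ε = (ΔQ/ΔP)(P̄/Q̄) = (1245/-18)(81.00/1727.5).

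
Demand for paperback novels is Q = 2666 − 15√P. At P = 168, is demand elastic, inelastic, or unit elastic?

Q = 2471.578, dQ/dP = -0.579.
ε = (dQ/dP)(P/Q) ≈ -0.039.
|ε| = 0.04 < 1.

inelastic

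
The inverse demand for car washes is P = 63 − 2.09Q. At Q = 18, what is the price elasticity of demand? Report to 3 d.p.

-0.675

At Q = 18, P = 63 − 2.09(18) = 25.38.
dP/dQ = −2.09, so dQ/dP = 1/(−2.09) = -0.478.
ε = (dQ/dP)(P/Q) = (-0.478)(25.38/18).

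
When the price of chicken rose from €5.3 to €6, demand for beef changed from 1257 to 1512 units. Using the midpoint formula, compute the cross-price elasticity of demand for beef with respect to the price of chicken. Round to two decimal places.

1.49

ΔQ_x = 1512 − 1257 = 255; ΔP_y = 6 − 5.3 = 0.7.
Midpoints: P̄_y = 5.65, Q̄_x = 1384.5.
ε_xy = (ΔQ_x/ΔP_y)(P̄_y/Q̄_x) = (255/0.7)(5.65/1384.5).
ε_xy > 0, so the goods are substitutes.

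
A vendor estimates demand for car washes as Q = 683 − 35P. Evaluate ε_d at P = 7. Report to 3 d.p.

-0.559

At P = 7, Q = 438.
dQ/dP = −35.
ε = (dQ/dP)(P/Q) = (-35)(7/438).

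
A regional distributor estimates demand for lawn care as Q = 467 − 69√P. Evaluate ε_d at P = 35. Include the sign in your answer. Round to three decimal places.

At P = 35, Q = 58.790.
dQ/dP = −69/(2√P) = -5.832.
ε = (dQ/dP)(P/Q) = (-5.832)(35/58.790).

-3.472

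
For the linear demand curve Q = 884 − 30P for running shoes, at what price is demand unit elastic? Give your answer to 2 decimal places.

14.73

For linear demand Q = a − bP, ε = −bP/(a − bP). |ε| = 1 when bP = a − bP, i.e. P = a/(2b).
P = 884/(2·30) = 884/60 = 14.7333.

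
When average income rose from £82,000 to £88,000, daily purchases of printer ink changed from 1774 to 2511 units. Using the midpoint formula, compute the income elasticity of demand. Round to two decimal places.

4.87

ΔQ = 737, ΔI = 6000. Midpoints: Ī = 85,000, Q̄ = 2142.5.
ε_I = (ΔQ/ΔI)(Ī/Q̄) = (737/6000)(85000/2142.5).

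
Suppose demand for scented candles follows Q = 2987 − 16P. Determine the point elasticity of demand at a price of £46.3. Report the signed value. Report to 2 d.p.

At P = 46.3, Q = 2246.200.
dQ/dP = −16.
ε = (dQ/dP)(P/Q) = (-16)(46.3/2246.200).
|ε| < 1, so demand is inelastic at this price.

-0.33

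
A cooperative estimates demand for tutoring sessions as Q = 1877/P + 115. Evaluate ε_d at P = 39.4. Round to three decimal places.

At P = 39.4, Q = 162.640.
dQ/dP = −1877/P² = -1.209.
ε = (dQ/dP)(P/Q) = (-1.209)(39.4/162.640).
|ε| < 1, so demand is inelastic at this price.

-0.293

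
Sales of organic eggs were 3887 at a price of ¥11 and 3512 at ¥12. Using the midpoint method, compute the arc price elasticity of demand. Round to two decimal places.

ΔQ = 3512 − 3887 = -375; ΔP = 12 − 11 = 1.
Midpoints: P̄ = 11.50, Q̄ = 3699.5.
ε = (ΔQ/ΔP)(P̄/Q̄) = (-375/1)(11.50/3699.5).

-1.17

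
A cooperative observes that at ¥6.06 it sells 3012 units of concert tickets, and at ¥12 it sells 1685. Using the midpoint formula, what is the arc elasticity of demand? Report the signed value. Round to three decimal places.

ΔQ = 1685 − 3012 = -1327; ΔP = 12 − 6.06 = 5.94.
Midpoints: P̄ = 9.03, Q̄ = 2348.5.
ε = (ΔQ/ΔP)(P̄/Q̄) = (-1327/5.94)(9.03/2348.5).

-0.859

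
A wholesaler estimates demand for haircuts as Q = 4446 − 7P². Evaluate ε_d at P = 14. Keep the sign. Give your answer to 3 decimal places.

At P = 14, Q = 3074.
dQ/dP = −14P = -196.
ε = (dQ/dP)(P/Q) = (-196)(14/3074).

-0.893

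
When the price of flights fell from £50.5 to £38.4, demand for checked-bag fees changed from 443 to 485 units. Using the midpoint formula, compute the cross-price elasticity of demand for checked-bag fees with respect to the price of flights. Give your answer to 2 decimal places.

-0.33

ΔQ_x = 485 − 443 = 42; ΔP_y = 38.4 − 50.5 = -12.1.
Midpoints: P̄_y = 44.45, Q̄_x = 464.0.
ε_xy = (ΔQ_x/ΔP_y)(P̄_y/Q̄_x) = (42/-12.1)(44.45/464.0).
ε_xy < 0, so the goods are complements.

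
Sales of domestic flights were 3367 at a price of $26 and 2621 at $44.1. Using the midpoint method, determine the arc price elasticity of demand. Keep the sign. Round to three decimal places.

-0.482

ΔQ = 2621 − 3367 = -746; ΔP = 44.1 − 26 = 18.1.
Midpoints: P̄ = 35.05, Q̄ = 2994.0.
ε = (ΔQ/ΔP)(P̄/Q̄) = (-746/18.1)(35.05/2994.0).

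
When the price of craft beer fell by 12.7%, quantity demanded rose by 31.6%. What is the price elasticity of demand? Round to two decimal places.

-2.49

ε = %ΔQ / %ΔP = (31.6)/(-12.7) = -2.488.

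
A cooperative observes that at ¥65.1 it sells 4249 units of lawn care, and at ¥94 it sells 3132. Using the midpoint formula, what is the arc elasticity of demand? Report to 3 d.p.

-0.833

ΔQ = 3132 − 4249 = -1117; ΔP = 94 − 65.1 = 28.9.
Midpoints: P̄ = 79.55, Q̄ = 3690.5.
ε = (ΔQ/ΔP)(P̄/Q̄) = (-1117/28.9)(79.55/3690.5).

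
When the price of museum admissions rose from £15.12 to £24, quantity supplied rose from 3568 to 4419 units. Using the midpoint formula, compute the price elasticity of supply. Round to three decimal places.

ΔQ = 4419 − 3568 = 851; ΔP = 24 − 15.12 = 8.88.
Midpoints: P̄ = 19.56, Q̄ = 3993.5.
ε_s = (ΔQ/ΔP)(P̄/Q̄) = (851/8.88)(19.56/3993.5).

0.469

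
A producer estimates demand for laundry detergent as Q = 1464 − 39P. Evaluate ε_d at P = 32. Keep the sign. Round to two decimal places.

At P = 32, Q = 216.
dQ/dP = −39.
ε = (dQ/dP)(P/Q) = (-39)(32/216).

-5.78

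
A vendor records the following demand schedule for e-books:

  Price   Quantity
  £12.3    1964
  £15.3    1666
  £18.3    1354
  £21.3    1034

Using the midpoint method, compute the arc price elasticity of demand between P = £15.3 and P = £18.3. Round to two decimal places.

-1.16

At P = 15.3, Q = 1666; at P = 18.3, Q = 1354.
ΔQ = -312, ΔP = 3.0. Midpoints: P̄ = 16.80, Q̄ = 1510.0.
ε = (ΔQ/ΔP)(P̄/Q̄) = (-312/3.0)(16.80/1510.0).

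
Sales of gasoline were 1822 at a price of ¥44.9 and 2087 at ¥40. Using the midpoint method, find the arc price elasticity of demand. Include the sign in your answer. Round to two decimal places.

ΔQ = 2087 − 1822 = 265; ΔP = 40 − 44.9 = -4.9.
Midpoints: P̄ = 42.45, Q̄ = 1954.5.
ε = (ΔQ/ΔP)(P̄/Q̄) = (265/-4.9)(42.45/1954.5).

-1.17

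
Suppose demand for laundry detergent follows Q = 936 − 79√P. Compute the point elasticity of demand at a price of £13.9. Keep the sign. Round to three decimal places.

At P = 13.9, Q = 641.467.
dQ/dP = −79/(2√P) = -10.595.
ε = (dQ/dP)(P/Q) = (-10.595)(13.9/641.467).

-0.230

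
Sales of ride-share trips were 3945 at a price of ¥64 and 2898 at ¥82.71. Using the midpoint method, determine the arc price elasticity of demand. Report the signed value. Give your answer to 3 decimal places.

ΔQ = 2898 − 3945 = -1047; ΔP = 82.71 − 64 = 18.71.
Midpoints: P̄ = 73.35, Q̄ = 3421.5.
ε = (ΔQ/ΔP)(P̄/Q̄) = (-1047/18.71)(73.35/3421.5).

-1.200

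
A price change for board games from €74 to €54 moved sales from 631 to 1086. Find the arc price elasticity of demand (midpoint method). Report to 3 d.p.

-1.696

ΔQ = 1086 − 631 = 455; ΔP = 54 − 74 = -20.
Midpoints: P̄ = 64.00, Q̄ = 858.5.
ε = (ΔQ/ΔP)(P̄/Q̄) = (455/-20)(64.00/858.5).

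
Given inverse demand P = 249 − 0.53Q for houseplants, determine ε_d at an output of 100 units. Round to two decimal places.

At Q = 100, P = 249 − 0.53(100) = 196.00.
dP/dQ = −0.53, so dQ/dP = 1/(−0.53) = -1.887.
ε = (dQ/dP)(P/Q) = (-1.887)(196.00/100).

-3.70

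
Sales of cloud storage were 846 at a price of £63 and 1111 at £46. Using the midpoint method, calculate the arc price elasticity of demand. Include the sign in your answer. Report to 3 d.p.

-0.868

ΔQ = 1111 − 846 = 265; ΔP = 46 − 63 = -17.
Midpoints: P̄ = 54.50, Q̄ = 978.5.
ε = (ΔQ/ΔP)(P̄/Q̄) = (265/-17)(54.50/978.5).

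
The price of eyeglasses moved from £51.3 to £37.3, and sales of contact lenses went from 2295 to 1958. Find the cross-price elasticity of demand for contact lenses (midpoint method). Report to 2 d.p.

0.50

ΔQ_x = 1958 − 2295 = -337; ΔP_y = 37.3 − 51.3 = -14.
Midpoints: P̄_y = 44.30, Q̄_x = 2126.5.
ε_xy = (ΔQ_x/ΔP_y)(P̄_y/Q̄_x) = (-337/-14)(44.30/2126.5).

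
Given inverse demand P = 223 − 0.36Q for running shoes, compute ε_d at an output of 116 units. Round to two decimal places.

At Q = 116, P = 223 − 0.36(116) = 181.24.
dP/dQ = −0.36, so dQ/dP = 1/(−0.36) = -2.778.
ε = (dQ/dP)(P/Q) = (-2.778)(181.24/116).

-4.34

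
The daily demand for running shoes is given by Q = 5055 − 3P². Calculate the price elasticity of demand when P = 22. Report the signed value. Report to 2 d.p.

-0.81

At P = 22, Q = 3603.
dQ/dP = −6P = -132.
ε = (dQ/dP)(P/Q) = (-132)(22/3603).
|ε| < 1, so demand is inelastic at this price.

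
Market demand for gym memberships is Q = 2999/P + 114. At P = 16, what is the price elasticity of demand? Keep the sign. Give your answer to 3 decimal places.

At P = 16, Q = 301.438.
dQ/dP = −2999/P² = -11.715.
ε = (dQ/dP)(P/Q) = (-11.715)(16/301.438).

-0.622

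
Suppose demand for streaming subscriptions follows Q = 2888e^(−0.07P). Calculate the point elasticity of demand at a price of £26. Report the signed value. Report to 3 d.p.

-1.820

At P = 26, Q = 467.930.
dQ/dP = −0.07·2888e^(−0.07P) = −0.07Q = -32.755.
ε = (dQ/dP)(P/Q) = (-32.755)(26/467.930).
|ε| > 1, so demand is elastic at this price.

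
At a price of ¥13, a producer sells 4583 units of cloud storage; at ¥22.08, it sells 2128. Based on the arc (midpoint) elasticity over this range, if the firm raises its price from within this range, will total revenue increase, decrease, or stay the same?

decrease

Arc ε = (-2455/9.08)(17.54/3355.5) ≈ -1.413.
|ε| = 1.41 > 1, so demand is elastic. A price rise therefore reduces total revenue.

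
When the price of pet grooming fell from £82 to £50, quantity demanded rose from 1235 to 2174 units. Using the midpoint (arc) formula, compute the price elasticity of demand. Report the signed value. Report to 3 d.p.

-1.136

ΔQ = 2174 − 1235 = 939; ΔP = 50 − 82 = -32.
Midpoints: P̄ = 66.00, Q̄ = 1704.5.
ε = (ΔQ/ΔP)(P̄/Q̄) = (939/-32)(66.00/1704.5).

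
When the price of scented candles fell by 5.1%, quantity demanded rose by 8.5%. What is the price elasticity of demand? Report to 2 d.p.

-1.67

ε = %ΔQ / %ΔP = (8.5)/(-5.1) = -1.667.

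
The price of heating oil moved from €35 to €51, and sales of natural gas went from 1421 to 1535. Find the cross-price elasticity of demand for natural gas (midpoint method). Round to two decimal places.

0.21

ΔQ_x = 1535 − 1421 = 114; ΔP_y = 51 − 35 = 16.
Midpoints: P̄_y = 43.00, Q̄_x = 1478.0.
ε_xy = (ΔQ_x/ΔP_y)(P̄_y/Q̄_x) = (114/16)(43.00/1478.0).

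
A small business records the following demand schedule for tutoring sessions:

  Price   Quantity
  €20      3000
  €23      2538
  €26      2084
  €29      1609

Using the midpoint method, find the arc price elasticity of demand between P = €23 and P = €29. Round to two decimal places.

-1.94

At P = 23, Q = 2538; at P = 29, Q = 1609.
ΔQ = -929, ΔP = 6. Midpoints: P̄ = 26.00, Q̄ = 2073.5.
ε = (ΔQ/ΔP)(P̄/Q̄) = (-929/6)(26.00/2073.5).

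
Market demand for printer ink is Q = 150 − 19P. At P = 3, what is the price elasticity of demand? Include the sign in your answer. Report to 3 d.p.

-0.613

At P = 3, Q = 93.
dQ/dP = −19.
ε = (dQ/dP)(P/Q) = (-19)(3/93).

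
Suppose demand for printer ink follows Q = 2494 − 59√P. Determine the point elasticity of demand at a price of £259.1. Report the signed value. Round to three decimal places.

-0.307

At P = 259.1, Q = 1544.302.
dQ/dP = −59/(2√P) = -1.833.
ε = (dQ/dP)(P/Q) = (-1.833)(259.1/1544.302).
|ε| < 1, so demand is inelastic at this price.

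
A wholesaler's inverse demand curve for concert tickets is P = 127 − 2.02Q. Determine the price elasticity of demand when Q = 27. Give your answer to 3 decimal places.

At Q = 27, P = 127 − 2.02(27) = 72.46.
dP/dQ = −2.02, so dQ/dP = 1/(−2.02) = -0.495.
ε = (dQ/dP)(P/Q) = (-0.495)(72.46/27).

-1.329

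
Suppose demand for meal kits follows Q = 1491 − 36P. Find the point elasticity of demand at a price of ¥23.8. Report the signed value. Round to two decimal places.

-1.35

At P = 23.8, Q = 634.200.
dQ/dP = −36.
ε = (dQ/dP)(P/Q) = (-36)(23.8/634.200).
|ε| > 1, so demand is elastic at this price.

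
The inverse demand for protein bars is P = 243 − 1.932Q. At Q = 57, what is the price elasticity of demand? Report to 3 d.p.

At Q = 57, P = 243 − 1.932(57) = 132.88.
dP/dQ = −1.932, so dQ/dP = 1/(−1.932) = -0.518.
ε = (dQ/dP)(P/Q) = (-0.518)(132.88/57).

-1.207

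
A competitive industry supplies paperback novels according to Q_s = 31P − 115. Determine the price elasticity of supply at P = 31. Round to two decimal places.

At P = 31, Q_s = 846.
dQ_s/dP = 31.
ε_s = (dQ_s/dP)(P/Q_s) = (31)(31/846).

1.14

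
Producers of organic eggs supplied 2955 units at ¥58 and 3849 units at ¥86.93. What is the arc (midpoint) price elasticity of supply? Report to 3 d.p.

ΔQ = 3849 − 2955 = 894; ΔP = 86.93 − 58 = 28.93.
Midpoints: P̄ = 72.47, Q̄ = 3402.0.
ε_s = (ΔQ/ΔP)(P̄/Q̄) = (894/28.93)(72.47/3402.0).

0.658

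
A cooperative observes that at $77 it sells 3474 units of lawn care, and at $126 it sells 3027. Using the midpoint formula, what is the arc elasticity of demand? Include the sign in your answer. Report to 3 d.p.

-0.285

ΔQ = 3027 − 3474 = -447; ΔP = 126 − 77 = 49.
Midpoints: P̄ = 101.50, Q̄ = 3250.5.
ε = (ΔQ/ΔP)(P̄/Q̄) = (-447/49)(101.50/3250.5).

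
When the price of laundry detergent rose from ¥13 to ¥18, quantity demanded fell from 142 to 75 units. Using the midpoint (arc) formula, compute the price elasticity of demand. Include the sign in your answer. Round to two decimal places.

ΔQ = 75 − 142 = -67; ΔP = 18 − 13 = 5.
Midpoints: P̄ = 15.50, Q̄ = 108.5.
ε = (ΔQ/ΔP)(P̄/Q̄) = (-67/5)(15.50/108.5).

-1.91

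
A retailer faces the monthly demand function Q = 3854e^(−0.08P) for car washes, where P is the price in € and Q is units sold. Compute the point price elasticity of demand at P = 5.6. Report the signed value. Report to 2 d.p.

At P = 5.6, Q = 2462.339.
dQ/dP = −0.08·3854e^(−0.08P) = −0.08Q = -196.987.
ε = (dQ/dP)(P/Q) = (-196.987)(5.6/2462.339).
|ε| < 1, so demand is inelastic at this price.

-0.45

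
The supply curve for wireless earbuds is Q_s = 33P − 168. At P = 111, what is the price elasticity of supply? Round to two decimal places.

At P = 111, Q_s = 3495.
dQ_s/dP = 33.
ε_s = (dQ_s/dP)(P/Q_s) = (33)(111/3495).

1.05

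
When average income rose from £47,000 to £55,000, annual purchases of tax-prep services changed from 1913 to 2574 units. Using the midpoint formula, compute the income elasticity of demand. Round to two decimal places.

1.88

ΔQ = 661, ΔI = 8000. Midpoints: Ī = 51,000, Q̄ = 2243.5.
ε_I = (ΔQ/ΔI)(Ī/Q̄) = (661/8000)(51000/2243.5).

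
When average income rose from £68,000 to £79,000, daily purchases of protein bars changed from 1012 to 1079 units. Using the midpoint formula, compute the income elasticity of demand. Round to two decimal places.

0.43

ΔQ = 67, ΔI = 11000. Midpoints: Ī = 73,500, Q̄ = 1045.5.
ε_I = (ΔQ/ΔI)(Ī/Q̄) = (67/11000)(73500/1045.5).
ε_I > 0, so the good is normal.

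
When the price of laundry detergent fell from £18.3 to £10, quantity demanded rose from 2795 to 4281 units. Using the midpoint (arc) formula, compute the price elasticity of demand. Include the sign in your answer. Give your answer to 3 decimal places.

ΔQ = 4281 − 2795 = 1486; ΔP = 10 − 18.3 = -8.3.
Midpoints: P̄ = 14.15, Q̄ = 3538.0.
ε = (ΔQ/ΔP)(P̄/Q̄) = (1486/-8.3)(14.15/3538.0).

-0.716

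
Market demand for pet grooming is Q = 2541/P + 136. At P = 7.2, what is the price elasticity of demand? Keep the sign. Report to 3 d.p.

-0.722

At P = 7.2, Q = 488.917.
dQ/dP = −2541/P² = -49.016.
ε = (dQ/dP)(P/Q) = (-49.016)(7.2/488.917).
|ε| < 1, so demand is inelastic at this price.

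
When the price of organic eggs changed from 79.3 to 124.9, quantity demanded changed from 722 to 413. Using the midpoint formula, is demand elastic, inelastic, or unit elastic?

elastic

Arc ε ≈ -1.219.
|ε| = 1.22 > 1.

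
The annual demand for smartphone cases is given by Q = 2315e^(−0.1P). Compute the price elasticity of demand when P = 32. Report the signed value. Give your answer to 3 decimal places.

-3.200

At P = 32, Q = 94.365.
dQ/dP = −0.1·2315e^(−0.1P) = −0.1Q = -9.436.
ε = (dQ/dP)(P/Q) = (-9.436)(32/94.365).
|ε| > 1, so demand is elastic at this price.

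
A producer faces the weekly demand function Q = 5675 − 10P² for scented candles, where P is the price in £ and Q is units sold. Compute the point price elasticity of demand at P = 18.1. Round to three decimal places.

At P = 18.1, Q = 2398.900.
dQ/dP = −20P = -362.
ε = (dQ/dP)(P/Q) = (-362)(18.1/2398.900).

-2.731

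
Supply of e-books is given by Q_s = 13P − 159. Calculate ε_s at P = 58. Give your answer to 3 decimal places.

1.267

At P = 58, Q_s = 595.
dQ_s/dP = 13.
ε_s = (dQ_s/dP)(P/Q_s) = (13)(58/595).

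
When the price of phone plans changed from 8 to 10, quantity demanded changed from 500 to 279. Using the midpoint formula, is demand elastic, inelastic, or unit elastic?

Arc ε ≈ -2.553.
|ε| = 2.55 > 1.

elastic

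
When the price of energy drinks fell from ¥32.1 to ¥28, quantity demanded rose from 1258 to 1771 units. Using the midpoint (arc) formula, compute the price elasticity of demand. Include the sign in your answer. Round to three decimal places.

-2.483

ΔQ = 1771 − 1258 = 513; ΔP = 28 − 32.1 = -4.1.
Midpoints: P̄ = 30.05, Q̄ = 1514.5.
ε = (ΔQ/ΔP)(P̄/Q̄) = (513/-4.1)(30.05/1514.5).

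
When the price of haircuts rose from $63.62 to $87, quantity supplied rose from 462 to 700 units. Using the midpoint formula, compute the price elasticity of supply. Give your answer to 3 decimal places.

ΔQ = 700 − 462 = 238; ΔP = 87 − 63.62 = 23.38.
Midpoints: P̄ = 75.31, Q̄ = 581.0.
ε_s = (ΔQ/ΔP)(P̄/Q̄) = (238/23.38)(75.31/581.0).

1.319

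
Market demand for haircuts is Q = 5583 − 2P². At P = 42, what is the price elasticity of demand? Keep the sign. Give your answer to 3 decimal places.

-3.434

At P = 42, Q = 2055.
dQ/dP = −4P = -168.
ε = (dQ/dP)(P/Q) = (-168)(42/2055).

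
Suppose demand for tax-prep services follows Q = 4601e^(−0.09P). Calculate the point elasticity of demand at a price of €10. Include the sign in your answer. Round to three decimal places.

At P = 10, Q = 1870.627.
dQ/dP = −0.09·4601e^(−0.09P) = −0.09Q = -168.356.
ε = (dQ/dP)(P/Q) = (-168.356)(10/1870.627).

-0.900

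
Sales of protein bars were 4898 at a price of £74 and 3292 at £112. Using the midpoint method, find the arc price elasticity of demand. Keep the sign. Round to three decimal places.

ΔQ = 3292 − 4898 = -1606; ΔP = 112 − 74 = 38.
Midpoints: P̄ = 93.00, Q̄ = 4095.0.
ε = (ΔQ/ΔP)(P̄/Q̄) = (-1606/38)(93.00/4095.0).

-0.960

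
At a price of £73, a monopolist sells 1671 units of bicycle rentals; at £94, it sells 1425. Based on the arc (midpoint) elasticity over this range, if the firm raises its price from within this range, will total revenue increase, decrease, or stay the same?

Arc ε = (-246/21)(83.50/1548.0) ≈ -0.632.
|ε| = 0.63 < 1, so demand is inelastic. A price rise therefore raises total revenue.

increase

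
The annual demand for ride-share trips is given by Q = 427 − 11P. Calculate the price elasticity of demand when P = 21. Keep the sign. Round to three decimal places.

At P = 21, Q = 196.
dQ/dP = −11.
ε = (dQ/dP)(P/Q) = (-11)(21/196).

-1.179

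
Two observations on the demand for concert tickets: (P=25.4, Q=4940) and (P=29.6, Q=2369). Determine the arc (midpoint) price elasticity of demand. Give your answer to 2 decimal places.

-4.61

ΔQ = 2369 − 4940 = -2571; ΔP = 29.6 − 25.4 = 4.2.
Midpoints: P̄ = 27.50, Q̄ = 3654.5.
ε = (ΔQ/ΔP)(P̄/Q̄) = (-2571/4.2)(27.50/3654.5).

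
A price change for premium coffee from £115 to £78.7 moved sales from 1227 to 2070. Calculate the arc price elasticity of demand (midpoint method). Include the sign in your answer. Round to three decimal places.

ΔQ = 2070 − 1227 = 843; ΔP = 78.7 − 115 = -36.3.
Midpoints: P̄ = 96.85, Q̄ = 1648.5.
ε = (ΔQ/ΔP)(P̄/Q̄) = (843/-36.3)(96.85/1648.5).

-1.364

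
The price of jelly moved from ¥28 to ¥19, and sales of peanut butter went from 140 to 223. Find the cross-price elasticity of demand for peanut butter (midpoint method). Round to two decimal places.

ΔQ_x = 223 − 140 = 83; ΔP_y = 19 − 28 = -9.
Midpoints: P̄_y = 23.50, Q̄_x = 181.5.
ε_xy = (ΔQ_x/ΔP_y)(P̄_y/Q̄_x) = (83/-9)(23.50/181.5).

-1.19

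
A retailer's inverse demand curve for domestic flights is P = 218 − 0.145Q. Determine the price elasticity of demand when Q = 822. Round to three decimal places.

-0.829

At Q = 822, P = 218 − 0.145(822) = 98.81.
dP/dQ = −0.145, so dQ/dP = 1/(−0.145) = -6.897.
ε = (dQ/dP)(P/Q) = (-6.897)(98.81/822).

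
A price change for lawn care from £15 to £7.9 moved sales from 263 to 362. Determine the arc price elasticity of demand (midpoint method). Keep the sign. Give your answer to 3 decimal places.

-0.511

ΔQ = 362 − 263 = 99; ΔP = 7.9 − 15 = -7.1.
Midpoints: P̄ = 11.45, Q̄ = 312.5.
ε = (ΔQ/ΔP)(P̄/Q̄) = (99/-7.1)(11.45/312.5).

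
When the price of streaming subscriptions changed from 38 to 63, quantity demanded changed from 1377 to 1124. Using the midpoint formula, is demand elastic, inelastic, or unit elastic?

Arc ε ≈ -0.409.
|ε| = 0.41 < 1.

inelastic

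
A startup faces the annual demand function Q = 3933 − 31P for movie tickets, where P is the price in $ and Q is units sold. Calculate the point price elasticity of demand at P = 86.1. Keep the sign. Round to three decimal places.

At P = 86.1, Q = 1263.900.
dQ/dP = −31.
ε = (dQ/dP)(P/Q) = (-31)(86.1/1263.900).
|ε| > 1, so demand is elastic at this price.

-2.112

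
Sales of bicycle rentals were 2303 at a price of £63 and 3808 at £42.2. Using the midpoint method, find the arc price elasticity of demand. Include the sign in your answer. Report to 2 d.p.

ΔQ = 3808 − 2303 = 1505; ΔP = 42.2 − 63 = -20.8.
Midpoints: P̄ = 52.60, Q̄ = 3055.5.
ε = (ΔQ/ΔP)(P̄/Q̄) = (1505/-20.8)(52.60/3055.5).

-1.25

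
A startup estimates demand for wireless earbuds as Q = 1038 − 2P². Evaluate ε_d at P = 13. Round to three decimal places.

At P = 13, Q = 700.
dQ/dP = −4P = -52.
ε = (dQ/dP)(P/Q) = (-52)(13/700).

-0.966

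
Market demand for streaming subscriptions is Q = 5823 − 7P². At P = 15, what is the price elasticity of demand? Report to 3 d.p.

At P = 15, Q = 4248.
dQ/dP = −14P = -210.
ε = (dQ/dP)(P/Q) = (-210)(15/4248).

-0.742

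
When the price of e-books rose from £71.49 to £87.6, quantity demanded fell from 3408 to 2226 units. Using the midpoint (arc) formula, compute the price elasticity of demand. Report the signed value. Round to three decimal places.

ΔQ = 2226 − 3408 = -1182; ΔP = 87.6 − 71.49 = 16.11.
Midpoints: P̄ = 79.54, Q̄ = 2817.0.
ε = (ΔQ/ΔP)(P̄/Q̄) = (-1182/16.11)(79.54/2817.0).

-2.072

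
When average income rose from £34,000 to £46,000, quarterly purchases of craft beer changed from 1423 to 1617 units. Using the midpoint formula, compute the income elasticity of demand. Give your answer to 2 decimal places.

ΔQ = 194, ΔI = 12000. Midpoints: Ī = 40,000, Q̄ = 1520.0.
ε_I = (ΔQ/ΔI)(Ī/Q̄) = (194/12000)(40000/1520.0).
ε_I > 0, so the good is normal.

0.43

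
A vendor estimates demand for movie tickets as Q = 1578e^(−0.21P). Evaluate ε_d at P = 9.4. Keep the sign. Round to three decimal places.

At P = 9.4, Q = 219.184.
dQ/dP = −0.21·1578e^(−0.21P) = −0.21Q = -46.029.
ε = (dQ/dP)(P/Q) = (-46.029)(9.4/219.184).
|ε| > 1, so demand is elastic at this price.

-1.974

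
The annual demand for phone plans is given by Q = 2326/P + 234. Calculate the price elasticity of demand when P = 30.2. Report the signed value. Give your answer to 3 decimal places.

-0.248

At P = 30.2, Q = 311.020.
dQ/dP = −2326/P² = -2.550.
ε = (dQ/dP)(P/Q) = (-2.550)(30.2/311.020).
|ε| < 1, so demand is inelastic at this price.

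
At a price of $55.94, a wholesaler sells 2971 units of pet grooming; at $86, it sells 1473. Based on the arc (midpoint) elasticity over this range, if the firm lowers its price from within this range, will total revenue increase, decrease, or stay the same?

increase

Arc ε = (-1498/30.06)(70.97/2222.0) ≈ -1.592.
|ε| = 1.59 > 1, so demand is elastic. A price cut therefore raises total revenue.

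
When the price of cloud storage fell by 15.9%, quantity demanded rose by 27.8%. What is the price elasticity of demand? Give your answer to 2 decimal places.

ε = %ΔQ / %ΔP = (27.8)/(-15.9) = -1.748.

-1.75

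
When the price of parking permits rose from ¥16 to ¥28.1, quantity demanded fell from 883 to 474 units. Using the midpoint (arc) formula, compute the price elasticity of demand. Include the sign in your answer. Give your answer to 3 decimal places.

-1.098

ΔQ = 474 − 883 = -409; ΔP = 28.1 − 16 = 12.1.
Midpoints: P̄ = 22.05, Q̄ = 678.5.
ε = (ΔQ/ΔP)(P̄/Q̄) = (-409/12.1)(22.05/678.5).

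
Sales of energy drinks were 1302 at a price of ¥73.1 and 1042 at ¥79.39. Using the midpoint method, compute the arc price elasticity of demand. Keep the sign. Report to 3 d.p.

-2.689

ΔQ = 1042 − 1302 = -260; ΔP = 79.39 − 73.1 = 6.29.
Midpoints: P̄ = 76.25, Q̄ = 1172.0.
ε = (ΔQ/ΔP)(P̄/Q̄) = (-260/6.29)(76.25/1172.0).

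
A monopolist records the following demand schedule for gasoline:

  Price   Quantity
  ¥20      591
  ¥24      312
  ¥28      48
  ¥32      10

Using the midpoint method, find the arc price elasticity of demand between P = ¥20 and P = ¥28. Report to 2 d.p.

-5.10

At P = 20, Q = 591; at P = 28, Q = 48.
ΔQ = -543, ΔP = 8. Midpoints: P̄ = 24.00, Q̄ = 319.5.
ε = (ΔQ/ΔP)(P̄/Q̄) = (-543/8)(24.00/319.5).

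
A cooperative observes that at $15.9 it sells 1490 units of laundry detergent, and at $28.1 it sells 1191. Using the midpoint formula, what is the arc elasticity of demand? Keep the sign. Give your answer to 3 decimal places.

-0.402

ΔQ = 1191 − 1490 = -299; ΔP = 28.1 − 15.9 = 12.2.
Midpoints: P̄ = 22.00, Q̄ = 1340.5.
ε = (ΔQ/ΔP)(P̄/Q̄) = (-299/12.2)(22.00/1340.5).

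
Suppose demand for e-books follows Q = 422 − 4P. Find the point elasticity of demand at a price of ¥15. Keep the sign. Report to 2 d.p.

-0.17

At P = 15, Q = 362.
dQ/dP = −4.
ε = (dQ/dP)(P/Q) = (-4)(15/362).
|ε| < 1, so demand is inelastic at this price.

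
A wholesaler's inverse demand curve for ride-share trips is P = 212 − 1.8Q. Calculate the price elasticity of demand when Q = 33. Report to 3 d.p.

-2.569

At Q = 33, P = 212 − 1.8(33) = 152.60.
dP/dQ = −1.8, so dQ/dP = 1/(−1.8) = -0.556.
ε = (dQ/dP)(P/Q) = (-0.556)(152.60/33).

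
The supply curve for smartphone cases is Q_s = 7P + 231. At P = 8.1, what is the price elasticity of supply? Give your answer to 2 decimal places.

0.20

At P = 8.1, Q_s = 287.70.
dQ_s/dP = 7.
ε_s = (dQ_s/dP)(P/Q_s) = (7)(8.1/287.70).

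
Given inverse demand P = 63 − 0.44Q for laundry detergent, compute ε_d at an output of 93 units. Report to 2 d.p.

-0.54

At Q = 93, P = 63 − 0.44(93) = 22.08.
dP/dQ = −0.44, so dQ/dP = 1/(−0.44) = -2.273.
ε = (dQ/dP)(P/Q) = (-2.273)(22.08/93).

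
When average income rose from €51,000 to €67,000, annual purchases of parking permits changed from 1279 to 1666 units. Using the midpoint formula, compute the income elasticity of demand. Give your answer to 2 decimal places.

ΔQ = 387, ΔI = 16000. Midpoints: Ī = 59,000, Q̄ = 1472.5.
ε_I = (ΔQ/ΔI)(Ī/Q̄) = (387/16000)(59000/1472.5).

0.97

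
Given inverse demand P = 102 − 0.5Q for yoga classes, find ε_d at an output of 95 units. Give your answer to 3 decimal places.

At Q = 95, P = 102 − 0.5(95) = 54.50.
dP/dQ = −0.5, so dQ/dP = 1/(−0.5) = -2.000.
ε = (dQ/dP)(P/Q) = (-2.000)(54.50/95).

-1.147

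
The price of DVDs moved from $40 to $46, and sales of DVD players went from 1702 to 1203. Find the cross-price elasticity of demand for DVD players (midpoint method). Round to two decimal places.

-2.46

ΔQ_x = 1203 − 1702 = -499; ΔP_y = 46 − 40 = 6.
Midpoints: P̄_y = 43.00, Q̄_x = 1452.5.
ε_xy = (ΔQ_x/ΔP_y)(P̄_y/Q̄_x) = (-499/6)(43.00/1452.5).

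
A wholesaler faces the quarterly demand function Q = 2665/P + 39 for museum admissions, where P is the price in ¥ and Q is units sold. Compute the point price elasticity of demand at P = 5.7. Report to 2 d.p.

At P = 5.7, Q = 506.544.
dQ/dP = −2665/P² = -82.025.
ε = (dQ/dP)(P/Q) = (-82.025)(5.7/506.544).

-0.92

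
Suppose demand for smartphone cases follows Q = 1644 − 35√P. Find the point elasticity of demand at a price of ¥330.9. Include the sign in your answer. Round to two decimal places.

At P = 330.9, Q = 1007.327.
dQ/dP = −35/(2√P) = -0.962.
ε = (dQ/dP)(P/Q) = (-0.962)(330.9/1007.327).

-0.32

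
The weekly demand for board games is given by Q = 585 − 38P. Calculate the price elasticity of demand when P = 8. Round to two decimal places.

-1.08

At P = 8, Q = 281.
dQ/dP = −38.
ε = (dQ/dP)(P/Q) = (-38)(8/281).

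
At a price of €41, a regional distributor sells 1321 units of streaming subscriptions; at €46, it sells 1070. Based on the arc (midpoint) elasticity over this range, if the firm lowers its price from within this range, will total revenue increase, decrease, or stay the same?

increase

Arc ε = (-251/5)(43.50/1195.5) ≈ -1.827.
|ε| = 1.83 > 1, so demand is elastic. A price cut therefore raises total revenue.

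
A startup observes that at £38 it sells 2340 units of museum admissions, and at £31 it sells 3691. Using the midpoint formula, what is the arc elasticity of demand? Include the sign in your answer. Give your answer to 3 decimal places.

-2.208

ΔQ = 3691 − 2340 = 1351; ΔP = 31 − 38 = -7.
Midpoints: P̄ = 34.50, Q̄ = 3015.5.
ε = (ΔQ/ΔP)(P̄/Q̄) = (1351/-7)(34.50/3015.5).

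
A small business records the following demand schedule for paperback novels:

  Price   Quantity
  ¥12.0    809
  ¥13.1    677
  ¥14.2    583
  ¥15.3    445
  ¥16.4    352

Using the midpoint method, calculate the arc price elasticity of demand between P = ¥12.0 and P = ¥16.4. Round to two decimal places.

At P = 12.0, Q = 809; at P = 16.4, Q = 352.
ΔQ = -457, ΔP = 4.4. Midpoints: P̄ = 14.20, Q̄ = 580.5.
ε = (ΔQ/ΔP)(P̄/Q̄) = (-457/4.4)(14.20/580.5).

-2.54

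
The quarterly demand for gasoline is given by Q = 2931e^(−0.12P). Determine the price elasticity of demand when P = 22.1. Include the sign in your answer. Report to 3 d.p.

At P = 22.1, Q = 206.665.
dQ/dP = −0.12·2931e^(−0.12P) = −0.12Q = -24.800.
ε = (dQ/dP)(P/Q) = (-24.800)(22.1/206.665).

-2.652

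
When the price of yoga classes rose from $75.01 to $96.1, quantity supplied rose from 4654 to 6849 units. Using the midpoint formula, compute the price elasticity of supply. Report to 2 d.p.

1.55

ΔQ = 6849 − 4654 = 2195; ΔP = 96.1 − 75.01 = 21.09.
Midpoints: P̄ = 85.56, Q̄ = 5751.5.
ε_s = (ΔQ/ΔP)(P̄/Q̄) = (2195/21.09)(85.56/5751.5).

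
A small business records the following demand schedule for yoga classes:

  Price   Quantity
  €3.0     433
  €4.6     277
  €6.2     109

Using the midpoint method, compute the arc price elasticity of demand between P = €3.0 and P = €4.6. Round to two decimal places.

-1.04

At P = 3.0, Q = 433; at P = 4.6, Q = 277.
ΔQ = -156, ΔP = 1.6. Midpoints: P̄ = 3.80, Q̄ = 355.0.
ε = (ΔQ/ΔP)(P̄/Q̄) = (-156/1.6)(3.80/355.0).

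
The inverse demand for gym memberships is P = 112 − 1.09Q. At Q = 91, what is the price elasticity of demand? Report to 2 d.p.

At Q = 91, P = 112 − 1.09(91) = 12.81.
dP/dQ = −1.09, so dQ/dP = 1/(−1.09) = -0.917.
ε = (dQ/dP)(P/Q) = (-0.917)(12.81/91).

-0.13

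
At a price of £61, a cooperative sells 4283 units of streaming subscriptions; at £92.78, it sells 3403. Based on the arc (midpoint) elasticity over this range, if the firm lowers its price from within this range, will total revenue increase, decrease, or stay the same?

decrease

Arc ε = (-880/31.78)(76.89/3843.0) ≈ -0.554.
|ε| = 0.55 < 1, so demand is inelastic. A price cut therefore reduces total revenue.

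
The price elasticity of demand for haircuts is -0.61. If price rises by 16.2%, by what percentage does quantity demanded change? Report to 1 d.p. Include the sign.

%ΔQ ≈ ε × %ΔP = (-0.61)(16.2%) = -9.88%.

-9.9%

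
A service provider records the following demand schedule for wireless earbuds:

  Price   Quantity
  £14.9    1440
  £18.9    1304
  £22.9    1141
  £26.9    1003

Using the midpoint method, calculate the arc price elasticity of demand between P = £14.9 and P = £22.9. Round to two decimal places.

-0.55

At P = 14.9, Q = 1440; at P = 22.9, Q = 1141.
ΔQ = -299, ΔP = 8.0. Midpoints: P̄ = 18.90, Q̄ = 1290.5.
ε = (ΔQ/ΔP)(P̄/Q̄) = (-299/8.0)(18.90/1290.5).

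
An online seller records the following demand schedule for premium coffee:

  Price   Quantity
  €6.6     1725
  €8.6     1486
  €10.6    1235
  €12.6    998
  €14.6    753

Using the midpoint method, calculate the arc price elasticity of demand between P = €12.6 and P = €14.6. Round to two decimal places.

At P = 12.6, Q = 998; at P = 14.6, Q = 753.
ΔQ = -245, ΔP = 2.0. Midpoints: P̄ = 13.60, Q̄ = 875.5.
ε = (ΔQ/ΔP)(P̄/Q̄) = (-245/2.0)(13.60/875.5).

-1.90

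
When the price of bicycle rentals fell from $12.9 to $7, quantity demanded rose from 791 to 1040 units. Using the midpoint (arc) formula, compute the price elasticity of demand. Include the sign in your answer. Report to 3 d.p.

ΔQ = 1040 − 791 = 249; ΔP = 7 − 12.9 = -5.9.
Midpoints: P̄ = 9.95, Q̄ = 915.5.
ε = (ΔQ/ΔP)(P̄/Q̄) = (249/-5.9)(9.95/915.5).

-0.459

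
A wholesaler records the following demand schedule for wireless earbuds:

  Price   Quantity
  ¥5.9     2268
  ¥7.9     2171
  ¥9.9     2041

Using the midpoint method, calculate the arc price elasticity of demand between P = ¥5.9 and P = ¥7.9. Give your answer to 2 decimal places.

At P = 5.9, Q = 2268; at P = 7.9, Q = 2171.
ΔQ = -97, ΔP = 2.0. Midpoints: P̄ = 6.90, Q̄ = 2219.5.
ε = (ΔQ/ΔP)(P̄/Q̄) = (-97/2.0)(6.90/2219.5).

-0.15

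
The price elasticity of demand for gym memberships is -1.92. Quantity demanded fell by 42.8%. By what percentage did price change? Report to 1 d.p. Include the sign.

%ΔP ≈ %ΔQ / ε = (-42.8%)/(-1.92) = 22.29%.

22.3%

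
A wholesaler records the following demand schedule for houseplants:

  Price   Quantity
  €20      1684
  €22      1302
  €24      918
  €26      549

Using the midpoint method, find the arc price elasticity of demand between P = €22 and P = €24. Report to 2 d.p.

-3.98

At P = 22, Q = 1302; at P = 24, Q = 918.
ΔQ = -384, ΔP = 2. Midpoints: P̄ = 23.00, Q̄ = 1110.0.
ε = (ΔQ/ΔP)(P̄/Q̄) = (-384/2)(23.00/1110.0).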